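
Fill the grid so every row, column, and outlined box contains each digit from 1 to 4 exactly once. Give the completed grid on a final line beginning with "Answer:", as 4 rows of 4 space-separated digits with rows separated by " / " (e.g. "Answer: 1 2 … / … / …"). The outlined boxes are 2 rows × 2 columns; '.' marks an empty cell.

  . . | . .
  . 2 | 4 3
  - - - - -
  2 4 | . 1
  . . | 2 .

Step 1. [r2c1∈{1}] nothing but 1 survives at r2c1, so r2c1=1.
Step 2. [r4c1∈{3}] r4c1 has the single candidate 3. So r4c1=3.
Step 3. [r4c4∈{4}] only 4 remains possible at r4c4. So r4c4=4.
Step 4. [r1c1∈{4}] r1c1 is down to just 4, so r1c1=4.
Step 5. [r3c3∈{3}] r3c3's peers cover all but 3 ⇒ r3c3=3.
Step 6. [r1c3∈{1}] r1c3 has the single candidate 1, so r1c3=1.
Step 7. [r1c2∈{3}] nothing but 3 survives at r1c2, so r1c2=3.
Step 8. [r1c4∈{2}] only 2 remains possible at r1c4, so r1c4=2.
Step 9. [r4c2∈{1}] r4c2 is down to just 1, so r4c2=1.

Answer: 4 3 1 2 / 1 2 4 3 / 2 4 3 1 / 3 1 2 4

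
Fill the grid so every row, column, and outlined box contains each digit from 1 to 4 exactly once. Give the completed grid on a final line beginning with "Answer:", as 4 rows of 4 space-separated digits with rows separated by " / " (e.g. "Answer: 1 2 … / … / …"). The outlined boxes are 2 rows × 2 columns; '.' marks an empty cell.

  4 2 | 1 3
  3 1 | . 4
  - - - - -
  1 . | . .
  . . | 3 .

Step 1. [r3c3∈{2,4}] 4 has one home in col 3: r3c3. So r3c3=4.
Step 2. [r3c4∈{2}] nothing but 2 survives at r3c4. So r3c4=2.
Step 3. [r4c1∈{2}] r4c1's peers cover all but 2. So r4c1=2.
Step 4. [r4c4∈{1}] nothing but 1 survives at r4c4, so r4c4=1.
Step 5. [r4c2∈{4}] nothing but 4 survives at r4c2, so r4c2=4.
Step 6. [r3c2∈{3}] r3c2 is down to just 3. So r3c2=3.
Step 7. [r2c3∈{2}] r2c3 has the single candidate 2, so r2c3=2.

Answer: 4 2 1 3 / 3 1 2 4 / 1 3 4 2 / 2 4 3 1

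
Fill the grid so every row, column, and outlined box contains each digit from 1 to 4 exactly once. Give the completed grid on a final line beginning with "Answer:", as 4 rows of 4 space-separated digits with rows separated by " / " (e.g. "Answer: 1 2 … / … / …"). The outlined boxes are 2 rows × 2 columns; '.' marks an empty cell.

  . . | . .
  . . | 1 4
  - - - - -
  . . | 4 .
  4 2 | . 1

Step 1. [r2c2∈{3}] r2c2 has the single candidate 3, so r2c2=3.
Step 2. [r1c3∈{2,3}] across col 3, 2 lands solely at r1c3 ⇒ r1c3=2.
Step 3. [r3c2∈{1}] only 1 remains possible at r3c2. So r3c2=1.
Step 4. [r3c4∈{2,3}] 2 has one home in row 3: r3c4, so r3c4=2.
Step 5. [r1c2∈{4}] only 4 remains possible at r1c2 ⇒ r1c2=4.
Step 6. [r4c3∈{3}] r4c3 has the single candidate 3, so r4c3=3.
Step 7. [r1c4∈{3}] r1c4 has the single candidate 3 ⇒ r1c4=3.
Step 8. [r3c1∈{3}] nothing but 3 survives at r3c1 ⇒ r3c1=3.
Step 9. [r1c1∈{1}] r1c1 is down to just 1 ⇒ r1c1=1.
Step 10. [r2c1∈{2}] only 2 remains possible at r2c1, so r2c1=2.

Answer: 1 4 2 3 / 2 3 1 4 / 3 1 4 2 / 4 2 3 1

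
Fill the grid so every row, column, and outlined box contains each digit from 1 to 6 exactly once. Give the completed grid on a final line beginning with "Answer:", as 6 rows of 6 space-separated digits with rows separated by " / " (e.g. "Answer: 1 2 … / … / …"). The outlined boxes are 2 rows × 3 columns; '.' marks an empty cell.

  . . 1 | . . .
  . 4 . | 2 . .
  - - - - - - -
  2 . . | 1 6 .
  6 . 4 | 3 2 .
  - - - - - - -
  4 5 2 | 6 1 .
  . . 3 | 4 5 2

Step 1. [r2c5∈{3}] nothing but 3 survives at r2c5, so r2c5=3.
Step 2. [r4c6∈{5}] r4c6 is down to just 5 ⇒ r4c6=5.
Step 3. [r2c3∈{5,6}] col 3 places 6 nowhere but r2c3. So r2c3=6.
Step 4. [r1c1∈{3,5}] 3 has one home in col 1: r1c1. So r1c1=3.
Step 5. [r6c2∈{1,6}] r6c2 is the only open cell in row 6 admitting 6, so r6c2=6.
Step 6. [r3c6∈{4}] r3c6 is down to just 4, so r3c6=4.
Step 7. [r4c2∈{1}] r4c2 is down to just 1. So r4c2=1.
Step 8. [r6c1∈{1}] only 1 remains possible at r6c1 ⇒ r6c1=1.
Step 9. [r1c2∈{2}] nothing but 2 survives at r1c2. So r1c2=2.
Step 10. [r3c3∈{5}] nothing but 5 survives at r3c3 ⇒ r3c3=5.
Step 11. [r2c1∈{5}] nothing but 5 survives at r2c1. So r2c1=5.
Step 12. [r3c2∈{3}] r3c2's peers cover all but 3, so r3c2=3.
Step 13. [r2c6∈{1}] nothing but 1 survives at r2c6. So r2c6=1.
Step 14. [r1c5∈{4}] r1c5 is down to just 4. So r1c5=4.
Step 15. [r1c4∈{5}] only 5 remains possible at r1c4 ⇒ r1c4=5.
Step 16. [r5c6∈{3}] r5c6 is down to just 3. So r5c6=3.
Step 17. [r1c6∈{6}] r1c6's peers cover all but 6 ⇒ r1c6=6.

Answer: 3 2 1 5 4 6 / 5 4 6 2 3 1 / 2 3 5 1 6 4 / 6 1 4 3 2 5 / 4 5 2 6 1 3 / 1 6 3 4 5 2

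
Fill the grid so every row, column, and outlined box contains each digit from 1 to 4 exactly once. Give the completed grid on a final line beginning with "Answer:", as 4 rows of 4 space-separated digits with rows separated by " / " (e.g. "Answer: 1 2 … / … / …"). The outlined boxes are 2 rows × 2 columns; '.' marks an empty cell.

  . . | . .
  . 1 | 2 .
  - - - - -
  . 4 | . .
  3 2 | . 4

Step 1. [r1c3∈{1,3,4}] across col 3, 4 lands solely at r1c3 ⇒ r1c3=4.
Step 2. [r3c3∈{1,3}] in col 3, 3 fits only at r3c3, so r3c3=3.
Step 3. [r1c4∈{1,3}] across row 1, 1 lands solely at r1c4 ⇒ r1c4=1.
Step 4. [r4c3∈{1}] r4c3's peers cover all but 1, so r4c3=1.
Step 5. [r1c2∈{3}] only 3 remains possible at r1c2. So r1c2=3.
Step 6. [r1c1∈{2}] r1c1 is down to just 2, so r1c1=2.
Step 7. [r2c4∈{3}] r2c4's peers cover all but 3, so r2c4=3.
Step 8. [r3c4∈{2}] r3c4 has the single candidate 2 ⇒ r3c4=2.
Step 9. [r2c1∈{4}] r2c1 is down to just 4 ⇒ r2c1=4.
Step 10. [r3c1∈{1}] r3c1 is down to just 1. So r3c1=1.

Answer: 2 3 4 1 / 4 1 2 3 / 1 4 3 2 / 3 2 1 4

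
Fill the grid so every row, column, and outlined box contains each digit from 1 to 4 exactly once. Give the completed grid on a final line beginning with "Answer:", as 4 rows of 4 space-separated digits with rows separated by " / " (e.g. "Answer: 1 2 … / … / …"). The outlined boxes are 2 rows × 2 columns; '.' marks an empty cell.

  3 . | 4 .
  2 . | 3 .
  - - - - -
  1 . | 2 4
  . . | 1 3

Step 1. [r2c4∈{1}] r2c4 is down to just 1. So r2c4=1.
Step 2. [r4c2∈{2,4}] in row 4, 2 fits only at r4c2 ⇒ r4c2=2.
Step 3. [r2c2∈{4}] r2c2 is down to just 4. So r2c2=4.
Step 4. [r4c1∈{4}] only 4 remains possible at r4c1 ⇒ r4c1=4.
Step 5. [r1c4∈{2}] nothing but 2 survives at r1c4. So r1c4=2.
Step 6. [r3c2∈{3}] r3c2 has the single candidate 3 ⇒ r3c2=3.
Step 7. [r1c2∈{1}] nothing but 1 survives at r1c2, so r1c2=1.

Answer: 3 1 4 2 / 2 4 3 1 / 1 3 2 4 / 4 2 1 3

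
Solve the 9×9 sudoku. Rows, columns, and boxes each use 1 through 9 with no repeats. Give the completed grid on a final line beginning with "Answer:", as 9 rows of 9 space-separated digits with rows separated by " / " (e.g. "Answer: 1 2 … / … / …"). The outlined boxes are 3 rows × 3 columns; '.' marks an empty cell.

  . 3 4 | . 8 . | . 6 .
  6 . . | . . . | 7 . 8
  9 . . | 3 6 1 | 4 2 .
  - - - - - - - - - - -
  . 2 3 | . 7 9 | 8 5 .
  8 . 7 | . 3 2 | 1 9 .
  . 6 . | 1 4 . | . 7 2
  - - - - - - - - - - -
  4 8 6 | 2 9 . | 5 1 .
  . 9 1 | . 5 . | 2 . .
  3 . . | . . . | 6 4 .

Step 1. [r8c1∈{7}] nothing but 7 survives at r8c1, so r8c1=7.
Step 2. [r6c1∈{5}] nothing but 5 survives at r6c1 ⇒ r6c1=5.
Step 3. [r8c6∈{3,4,6,8}] in col 6, 6 fits only at r8c6, so r8c6=6.
Step 4. [r5c4∈{5,6}] across row 5, 5 lands solely at r5c4 ⇒ r5c4=5.
Step 5. [r1c9∈{1,5,9}] r1c9 is the only open cell in col 9 admitting 1, so r1c9=1.
Step 6. [r9c2∈{5}] r9c2 is down to just 5, so r9c2=5.
Step 7. [r5c9∈{4,6}] row 5 places 6 nowhere but r5c9 ⇒ r5c9=6.
Step 8. [r8c4∈{4,8}] in row 8, 4 fits only at r8c4, so r8c4=4.
Step 9. [r1c6∈{5,7}] r1c6 is the only open cell in row 1 admitting 5, so r1c6=5.
Step 10. [r8c9∈{3}] r8c9 is down to just 3, so r8c9=3.
Step 11. [r2c3∈{2,5}] 5 has one home in row 2: r2c3, so r2c3=5.
Step 12. [r7c9∈{7}] r7c9 is down to just 7, so r7c9=7.
Step 13. [r1c4∈{7,9}] row 1 places 7 nowhere but r1c4. So r1c4=7.
Step 14. [r9c6∈{7,8}] row 9 places 7 nowhere but r9c6, so r9c6=7.
Step 15. [r6c7∈{3}] r6c7's peers cover all but 3. So r6c7=3.
Step 16. [r1c7∈{9}] r1c7 is down to just 9. So r1c7=9.
Step 17. [r1c1∈{2}] r1c1's peers cover all but 2, so r1c1=2.
Step 18. [r2c2∈{1}] r2c2 is down to just 1, so r2c2=1.
Step 19. [r2c8∈{3}] r2c8's peers cover all but 3, so r2c8=3.
Step 20. [r3c3∈{8}] r3c3's peers cover all but 8, so r3c3=8.
Step 21. [r9c4∈{8}] only 8 remains possible at r9c4. So r9c4=8.
Step 22. [r9c3∈{2}] r9c3's peers cover all but 2 ⇒ r9c3=2.
Step 23. [r2c5∈{2}] nothing but 2 survives at r2c5, so r2c5=2.
Step 24. [r7c6∈{3}] r7c6 is down to just 3. So r7c6=3.
Step 25. [r9c9∈{9}] r9c9's peers cover all but 9, so r9c9=9.
Step 26. [r4c1∈{1}] r4c1 is down to just 1 ⇒ r4c1=1.
Step 27. [r2c4∈{9}] r2c4's peers cover all but 9, so r2c4=9.
Step 28. [r4c9∈{4}] r4c9 has the single candidate 4, so r4c9=4.
Step 29. [r3c9∈{5}] r3c9's peers cover all but 5. So r3c9=5.
Step 30. [r9c5∈{1}] r9c5 is down to just 1. So r9c5=1.
Step 31. [r6c6∈{8}] r6c6 is down to just 8. So r6c6=8.
Step 32. [r8c8∈{8}] only 8 remains possible at r8c8 ⇒ r8c8=8.
Step 33. [r6c3∈{9}] only 9 remains possible at r6c3. So r6c3=9.
Step 34. [r4c4∈{6}] r4c4 is down to just 6 ⇒ r4c4=6.
Step 35. [r2c6∈{4}] r2c6's peers cover all but 4, so r2c6=4.
Step 36. [r5c2∈{4}] r5c2's peers cover all but 4. So r5c2=4.
Step 37. [r3c2∈{7}] nothing but 7 survives at r3c2, so r3c2=7.

Answer: 2 3 4 7 8 5 9 6 1 / 6 1 5 9 2 4 7 3 8 / 9 7 8 3 6 1 4 2 5 / 1 2 3 6 7 9 8 5 4 / 8 4 7 5 3 2 1 9 6 / 5 6 9 1 4 8 3 7 2 / 4 8 6 2 9 3 5 1 7 / 7 9 1 4 5 6 2 8 3 / 3 5 2 8 1 7 6 4 9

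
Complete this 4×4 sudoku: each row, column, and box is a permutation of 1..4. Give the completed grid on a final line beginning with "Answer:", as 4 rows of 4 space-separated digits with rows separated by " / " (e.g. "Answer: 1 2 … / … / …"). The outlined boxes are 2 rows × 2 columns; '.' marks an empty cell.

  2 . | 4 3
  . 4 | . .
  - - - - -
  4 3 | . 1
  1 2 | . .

Step 1. [r3c3∈{2}] r3c3 is down to just 2 ⇒ r3c3=2.
Step 2. [r4c4∈{4}] only 4 remains possible at r4c4, so r4c4=4.
Step 3. [r4c3∈{3}] r4c3 is down to just 3 ⇒ r4c3=3.
Step 4. [r2c1∈{3}] r2c1 has the single candidate 3, so r2c1=3.
Step 5. [r2c4∈{2}] r2c4 is down to just 2. So r2c4=2.
Step 6. [r1c2∈{1}] only 1 remains possible at r1c2, so r1c2=1.
Step 7. [r2c3∈{1}] r2c3's peers cover all but 1. So r2c3=1.

Answer: 2 1 4 3 / 3 4 1 2 / 4 3 2 1 / 1 2 3 4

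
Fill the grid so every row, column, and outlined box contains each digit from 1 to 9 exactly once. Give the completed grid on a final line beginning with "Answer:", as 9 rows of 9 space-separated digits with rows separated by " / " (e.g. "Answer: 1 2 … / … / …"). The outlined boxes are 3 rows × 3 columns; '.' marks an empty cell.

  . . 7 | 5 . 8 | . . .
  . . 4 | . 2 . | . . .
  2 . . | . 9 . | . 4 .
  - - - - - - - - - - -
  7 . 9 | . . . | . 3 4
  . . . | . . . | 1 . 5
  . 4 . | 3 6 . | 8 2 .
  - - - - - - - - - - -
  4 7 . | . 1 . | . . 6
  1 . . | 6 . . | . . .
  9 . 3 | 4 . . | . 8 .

Step 1. [r9c2∈{2,5,6}] r9c2 is the only open cell in row 9 admitting 6, so r9c2=6.
Step 2. [r9c9∈{1,2,7}] across row 9, 1 lands solely at r9c9 ⇒ r9c9=1.
Step 3. [r8c7∈{2,3,4,5,7,9}] row 8 places 4 nowhere but r8c7, so r8c7=4.
Step 4. [r5c6∈{2,4,7,9}] col 6 places 4 nowhere but r5c6. So r5c6=4.
Step 5. [r6c1∈{5}] nothing but 5 survives at r6c1, so r6c1=5.
Step 6. [r4c7∈{6}] nothing but 6 survives at r4c7, so r4c7=6.
Step 7. [r6c3∈{1}] nothing but 1 survives at r6c3 ⇒ r6c3=1.
Step 8. [r3c6∈{1,3,6,7}] r2c4 and r3c4 in box 2 both hold exactly {1,7}; those values are spoken for, so r3c6≠1.
Step 9. [r5c4∈{2,7,8,9}] r2c4 and r3c4 in col 4 both hold exactly {1,7}; those values are spoken for ⇒ r5c4≠7.
Step 10. [r2c6∈{1,3,6,7}] the pair r2c4,r3c4 in box 2 locks {1,7} between them ⇒ r2c6≠7.
Step 11. [r3c6∈{3,6,7}] box 2 has a naked pair {1,7} at r2c4 and r3c4, so r3c6≠7.
Step 12. [r4c4∈{1,2,8}] r2c4 and r3c4 in col 4 both hold exactly {1,7}; those values are spoken for. So r4c4≠1.
Step 13. [r4c6∈{1,2,5}] across row 4, 1 lands solely at r4c6 ⇒ r4c6=1.
Step 14. [r4c5∈{5,8}] 5 has one home in row 4: r4c5, so r4c5=5.
Step 15. [r9c5∈{7}] r9c5 has the single candidate 7, so r9c5=7.
Step 16. [r5c5∈{8}] r5c5 has the single candidate 8 ⇒ r5c5=8.
Step 17. [r2c1∈{3,6,8}] 8 has one home in col 1: r2c1 ⇒ r2c1=8.
Step 18. [r5c8∈{7,9}] row 5 places 7 nowhere but r5c8 ⇒ r5c8=7.
Step 19. [r8c9∈{2,3,7,9}] across row 8, 7 lands solely at r8c9 ⇒ r8c9=7.
Step 20. [r7c7∈{2,3,5,9}] r7c7 is the only open cell in box 9 admitting 3. So r7c7=3.
Step 21. [r5c4∈{2,9}] across row 5, 9 lands solely at r5c4, so r5c4=9.
Step 22. [r9c7∈{2,5}] 2 has one home in box 9: r9c7, so r9c7=2.
Step 23. [r1c7∈{9}] r1c7's peers cover all but 9. So r1c7=9.
Step 24. [r2c9∈{3}] only 3 remains possible at r2c9. So r2c9=3.
Step 25. [r2c6∈{6}] r2c6's peers cover all but 6, so r2c6=6.
Step 26. [r3c3∈{5,6}] across row 3, 6 lands solely at r3c3, so r3c3=6.
Step 27. [r1c1∈{3}] r1c1 has the single candidate 3, so r1c1=3.
Step 28. [r5c3∈{2}] r5c3 is down to just 2 ⇒ r5c3=2.
Step 29. [r8c2∈{2,5,8}] across col 2, 2 lands solely at r8c2 ⇒ r8c2=2.
Step 30. [r1c2∈{1}] r1c2 has the single candidate 1. So r1c2=1.
Step 31. [r7c6∈{2,5,9}] 2 has one home in col 6: r7c6. So r7c6=2.
Step 32. [r8c6∈{3,5,9}] 9 has one home in col 6: r8c6 ⇒ r8c6=9.
Step 33. [r8c8∈{5}] only 5 remains possible at r8c8. So r8c8=5.
Step 34. [r3c4∈{1,7}] across row 3, 1 lands solely at r3c4, so r3c4=1.
Step 35. [r3c2∈{5}] r3c2 is down to just 5, so r3c2=5.
Step 36. [r2c4∈{7}] r2c4 is down to just 7, so r2c4=7.
Step 37. [r8c3∈{8}] r8c3 has the single candidate 8 ⇒ r8c3=8.
Step 38. [r5c2∈{3}] only 3 remains possible at r5c2 ⇒ r5c2=3.
Step 39. [r9c6∈{5}] only 5 remains possible at r9c6 ⇒ r9c6=5.
Step 40. [r7c3∈{5}] r7c3's peers cover all but 5 ⇒ r7c3=5.
Step 41. [r8c5∈{3}] r8c5's peers cover all but 3 ⇒ r8c5=3.
Step 42. [r2c7∈{5}] r2c7 has the single candidate 5. So r2c7=5.
Step 43. [r5c1∈{6}] only 6 remains possible at r5c1 ⇒ r5c1=6.
Step 44. [r1c8∈{6}] r1c8 has the single candidate 6, so r1c8=6.
Step 45. [r1c5∈{4}] r1c5 is down to just 4. So r1c5=4.
Step 46. [r2c2∈{9}] r2c2 has the single candidate 9. So r2c2=9.
Step 47. [r3c7∈{7}] nothing but 7 survives at r3c7, so r3c7=7.
Step 48. [r3c9∈{8}] only 8 remains possible at r3c9. So r3c9=8.
Step 49. [r2c8∈{1}] nothing but 1 survives at r2c8. So r2c8=1.
Step 50. [r7c8∈{9}] nothing but 9 survives at r7c8 ⇒ r7c8=9.
Step 51. [r1c9∈{2}] r1c9 is down to just 2 ⇒ r1c9=2.
Step 52. [r6c9∈{9}] r6c9 is down to just 9 ⇒ r6c9=9.
Step 53. [r4c4∈{2}] r4c4 has the single candidate 2, so r4c4=2.
Step 54. [r6c6∈{7}] r6c6 has the single candidate 7, so r6c6=7.
Step 55. [r7c4∈{8}] r7c4 is down to just 8. So r7c4=8.
Step 56. [r3c6∈{3}] r3c6's peers cover all but 3. So r3c6=3.
Step 57. [r4c2∈{8}] nothing but 8 survives at r4c2 ⇒ r4c2=8.

Answer: 3 1 7 5 4 8 9 6 2 / 8 9 4 7 2 6 5 1 3 / 2 5 6 1 9 3 7 4 8 / 7 8 9 2 5 1 6 3 4 / 6 3 2 9 8 4 1 7 5 / 5 4 1 3 6 7 8 2 9 / 4 7 5 8 1 2 3 9 6 / 1 2 8 6 3 9 4 5 7 / 9 6 3 4 7 5 2 8 1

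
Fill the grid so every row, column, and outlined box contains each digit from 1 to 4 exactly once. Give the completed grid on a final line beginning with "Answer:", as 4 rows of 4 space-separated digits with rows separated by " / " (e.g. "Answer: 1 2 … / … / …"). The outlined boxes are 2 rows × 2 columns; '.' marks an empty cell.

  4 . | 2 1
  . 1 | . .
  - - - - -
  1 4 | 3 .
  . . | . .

Step 1. [r4c2∈{2,3}] r4c2 is the only open cell in col 2 admitting 2, so r4c2=2.
Step 2. [r4c4∈{4}] nothing but 4 survives at r4c4 ⇒ r4c4=4.
Step 3. [r2c4∈{3}] r2c4 is down to just 3 ⇒ r2c4=3.
Step 4. [r1c2∈{3}] r1c2 has the single candidate 3 ⇒ r1c2=3.
Step 5. [r4c3∈{1}] only 1 remains possible at r4c3, so r4c3=1.
Step 6. [r4c1∈{3}] r4c1 has the single candidate 3. So r4c1=3.
Step 7. [r2c1∈{2}] nothing but 2 survives at r2c1, so r2c1=2.
Step 8. [r2c3∈{4}] nothing but 4 survives at r2c3 ⇒ r2c3=4.
Step 9. [r3c4∈{2}] r3c4's peers cover all but 2, so r3c4=2.

Answer: 4 3 2 1 / 2 1 4 3 / 1 4 3 2 / 3 2 1 4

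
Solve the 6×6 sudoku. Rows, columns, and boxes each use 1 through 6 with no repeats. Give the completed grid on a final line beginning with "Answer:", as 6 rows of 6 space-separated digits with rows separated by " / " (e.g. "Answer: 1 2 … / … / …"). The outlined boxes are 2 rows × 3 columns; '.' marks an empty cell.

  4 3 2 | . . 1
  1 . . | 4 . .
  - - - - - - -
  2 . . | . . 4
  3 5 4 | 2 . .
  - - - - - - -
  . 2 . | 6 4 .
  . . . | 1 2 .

Step 1. [r2c2∈{6}] nothing but 6 survives at r2c2 ⇒ r2c2=6.
Step 2. [r2c3∈{5}] r2c3 has the single candidate 5 ⇒ r2c3=5.
Step 3. [r1c5∈{5,6}] 6 has one home in row 1: r1c5. So r1c5=6.
Step 4. [r3c5∈{1,3,5}] r3c5 is the only open cell in col 5 admitting 5. So r3c5=5.
Step 5. [r3c3∈{1,6}] 6 has one home in row 3: r3c3, so r3c3=6.
Step 6. [r5c1∈{5}] r5c1 has the single candidate 5 ⇒ r5c1=5.
Step 7. [r5c6∈{3}] only 3 remains possible at r5c6 ⇒ r5c6=3.
Step 8. [r6c6∈{5}] r6c6's peers cover all but 5. So r6c6=5.
Step 9. [r4c5∈{1}] r4c5 has the single candidate 1 ⇒ r4c5=1.
Step 10. [r6c2∈{4}] only 4 remains possible at r6c2, so r6c2=4.
Step 11. [r4c6∈{6}] only 6 remains possible at r4c6. So r4c6=6.
Step 12. [r3c2∈{1}] r3c2's peers cover all but 1 ⇒ r3c2=1.
Step 13. [r5c3∈{1}] nothing but 1 survives at r5c3 ⇒ r5c3=1.
Step 14. [r2c5∈{3}] r2c5's peers cover all but 3, so r2c5=3.
Step 15. [r6c3∈{3}] r6c3 has the single candidate 3. So r6c3=3.
Step 16. [r6c1∈{6}] r6c1 is down to just 6. So r6c1=6.
Step 17. [r2c6∈{2}] r2c6's peers cover all but 2. So r2c6=2.
Step 18. [r3c4∈{3}] r3c4's peers cover all but 3. So r3c4=3.
Step 19. [r1c4∈{5}] r1c4 is down to just 5. So r1c4=5.

Answer: 4 3 2 5 6 1 / 1 6 5 4 3 2 / 2 1 6 3 5 4 / 3 5 4 2 1 6 / 5 2 1 6 4 3 / 6 4 3 1 2 5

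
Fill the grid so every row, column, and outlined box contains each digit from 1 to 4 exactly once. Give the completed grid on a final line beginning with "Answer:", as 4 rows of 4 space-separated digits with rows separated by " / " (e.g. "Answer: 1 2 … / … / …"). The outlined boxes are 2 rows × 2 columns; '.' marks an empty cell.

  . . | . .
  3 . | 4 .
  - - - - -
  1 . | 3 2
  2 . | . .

Step 1. [r2c4∈{1}] r2c4's peers cover all but 1, so r2c4=1.
Step 2. [r1c2∈{1,2,4}] row 1 places 1 nowhere but r1c2, so r1c2=1.
Step 3. [r3c2∈{4}] r3c2 has the single candidate 4, so r3c2=4.
Step 4. [r4c2∈{3}] only 3 remains possible at r4c2. So r4c2=3.
Step 5. [r4c4∈{4}] only 4 remains possible at r4c4 ⇒ r4c4=4.
Step 6. [r1c3∈{2}] r1c3 is down to just 2 ⇒ r1c3=2.
Step 7. [r1c4∈{3}] r1c4 has the single candidate 3 ⇒ r1c4=3.
Step 8. [r4c3∈{1}] only 1 remains possible at r4c3 ⇒ r4c3=1.
Step 9. [r1c1∈{4}] only 4 remains possible at r1c1. So r1c1=4.
Step 10. [r2c2∈{2}] r2c2 is down to just 2. So r2c2=2.

Answer: 4 1 2 3 / 3 2 4 1 / 1 4 3 2 / 2 3 1 4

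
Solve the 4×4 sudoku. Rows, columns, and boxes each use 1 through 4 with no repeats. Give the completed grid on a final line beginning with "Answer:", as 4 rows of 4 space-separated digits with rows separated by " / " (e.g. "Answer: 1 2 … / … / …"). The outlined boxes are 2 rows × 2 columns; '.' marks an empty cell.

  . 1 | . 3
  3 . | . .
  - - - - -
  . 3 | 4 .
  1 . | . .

Step 1. [r4c4∈{2}] r4c4 has the single candidate 2 ⇒ r4c4=2.
Step 2. [r2c2∈{2,4}] across col 2, 2 lands solely at r2c2 ⇒ r2c2=2.
Step 3. [r3c4∈{1}] only 1 remains possible at r3c4, so r3c4=1.
Step 4. [r1c3∈{2}] only 2 remains possible at r1c3, so r1c3=2.
Step 5. [r2c3∈{1}] r2c3 is down to just 1 ⇒ r2c3=1.
Step 6. [r4c2∈{4}] nothing but 4 survives at r4c2 ⇒ r4c2=4.
Step 7. [r3c1∈{2}] only 2 remains possible at r3c1, so r3c1=2.
Step 8. [r2c4∈{4}] r2c4's peers cover all but 4 ⇒ r2c4=4.
Step 9. [r1c1∈{4}] nothing but 4 survives at r1c1. So r1c1=4.
Step 10. [r4c3∈{3}] r4c3 is down to just 3, so r4c3=3.

Answer: 4 1 2 3 / 3 2 1 4 / 2 3 4 1 / 1 4 3 2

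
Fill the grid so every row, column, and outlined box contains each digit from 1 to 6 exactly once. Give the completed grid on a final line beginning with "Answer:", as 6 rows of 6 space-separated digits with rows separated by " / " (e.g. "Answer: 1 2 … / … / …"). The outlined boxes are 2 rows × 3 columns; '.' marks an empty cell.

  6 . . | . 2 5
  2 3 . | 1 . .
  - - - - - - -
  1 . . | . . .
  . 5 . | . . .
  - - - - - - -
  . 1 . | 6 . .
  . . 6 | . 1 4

Step 1. [r1c4∈{3,4}] across row 1, 3 lands solely at r1c4 ⇒ r1c4=3.
Step 2. [r6c1∈{3,5}] r6c1 is the only open cell in row 6 admitting 3. So r6c1=3.
Step 3. [r4c1∈{4}] r4c1 is down to just 4, so r4c1=4.
Step 4. [r4c4∈{2}] r4c4's peers cover all but 2 ⇒ r4c4=2.
Step 5. [r5c3∈{2,4,5}] row 5 places 4 nowhere but r5c3, so r5c3=4.
Step 6. [r4c3∈{3}] r4c3 is down to just 3. So r4c3=3.
Step 7. [r4c5∈{6}] r4c5's peers cover all but 6 ⇒ r4c5=6.
Step 8. [r3c6∈{3}] r3c6 is down to just 3. So r3c6=3.
Step 9. [r3c4∈{4,5}] in col 4, 4 fits only at r3c4. So r3c4=4.
Step 10. [r6c4∈{5}] nothing but 5 survives at r6c4, so r6c4=5.
Step 11. [r3c2∈{2,6}] 6 has one home in row 3: r3c2, so r3c2=6.
Step 12. [r6c2∈{2}] nothing but 2 survives at r6c2 ⇒ r6c2=2.
Step 13. [r3c5∈{5}] r3c5's peers cover all but 5 ⇒ r3c5=5.
Step 14. [r2c3∈{5}] r2c3 is down to just 5. So r2c3=5.
Step 15. [r3c3∈{2}] r3c3 is down to just 2. So r3c3=2.
Step 16. [r1c2∈{4}] only 4 remains possible at r1c2 ⇒ r1c2=4.
Step 17. [r2c5∈{4}] r2c5 has the single candidate 4 ⇒ r2c5=4.
Step 18. [r1c3∈{1}] only 1 remains possible at r1c3. So r1c3=1.
Step 19. [r2c6∈{6}] r2c6's peers cover all but 6 ⇒ r2c6=6.
Step 20. [r5c6∈{2}] r5c6 has the single candidate 2, so r5c6=2.
Step 21. [r5c5∈{3}] r5c5 has the single candidate 3 ⇒ r5c5=3.
Step 22. [r4c6∈{1}] r4c6 is down to just 1 ⇒ r4c6=1.
Step 23. [r5c1∈{5}] r5c1 has the single candidate 5 ⇒ r5c1=5.

Answer: 6 4 1 3 2 5 / 2 3 5 1 4 6 / 1 6 2 4 5 3 / 4 5 3 2 6 1 / 5 1 4 6 3 2 / 3 2 6 5 1 4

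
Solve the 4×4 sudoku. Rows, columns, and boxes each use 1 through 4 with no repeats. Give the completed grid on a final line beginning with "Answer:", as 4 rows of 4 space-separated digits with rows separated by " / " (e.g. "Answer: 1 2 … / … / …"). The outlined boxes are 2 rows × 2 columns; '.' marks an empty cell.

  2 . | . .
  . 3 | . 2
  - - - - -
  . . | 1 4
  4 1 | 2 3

Step 1. [r1c3∈{3,4}] in row 1, 3 fits only at r1c3. So r1c3=3.
Step 2. [r2c1∈{1}] r2c1's peers cover all but 1. So r2c1=1.
Step 3. [r3c1∈{3}] r3c1's peers cover all but 3. So r3c1=3.
Step 4. [r1c4∈{1}] r1c4 has the single candidate 1 ⇒ r1c4=1.
Step 5. [r2c3∈{4}] r2c3's peers cover all but 4 ⇒ r2c3=4.
Step 6. [r1c2∈{4}] r1c2 has the single candidate 4. So r1c2=4.
Step 7. [r3c2∈{2}] only 2 remains possible at r3c2. So r3c2=2.

Answer: 2 4 3 1 / 1 3 4 2 / 3 2 1 4 / 4 1 2 3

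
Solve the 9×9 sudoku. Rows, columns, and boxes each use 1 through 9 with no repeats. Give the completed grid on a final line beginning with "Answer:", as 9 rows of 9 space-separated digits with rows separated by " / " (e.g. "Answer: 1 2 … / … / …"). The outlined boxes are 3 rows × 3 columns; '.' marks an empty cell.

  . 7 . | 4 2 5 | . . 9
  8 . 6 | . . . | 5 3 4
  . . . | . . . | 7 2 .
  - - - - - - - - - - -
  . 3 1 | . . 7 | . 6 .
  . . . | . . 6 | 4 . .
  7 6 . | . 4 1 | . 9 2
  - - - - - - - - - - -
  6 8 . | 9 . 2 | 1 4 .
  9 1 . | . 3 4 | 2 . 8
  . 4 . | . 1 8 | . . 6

Step 1. [r4c9∈{5}] nothing but 5 survives at r4c9 ⇒ r4c9=5.
Step 2. [r4c7∈{8}] only 8 remains possible at r4c7, so r4c7=8.
Step 3. [r1c3∈{3}] r1c3 has the single candidate 3. So r1c3=3.
Step 4. [r2c6∈{9}] r2c6 has the single candidate 9 ⇒ r2c6=9.
Step 5. [r3c9∈{1}] r3c9 is down to just 1. So r3c9=1.
Step 6. [r7c9∈{3,7}] in row 7, 3 fits only at r7c9. So r7c9=3.
Step 7. [r5c4∈{2,3,5,8}] across row 5, 3 lands solely at r5c4. So r5c4=3.
Step 8. [r3c3∈{4,5,9}] r3c3 is the only open cell in col 3 admitting 4. So r3c3=4.
Step 9. [r5c3∈{2,5,8,9}] in col 3, 9 fits only at r5c3, so r5c3=9.
Step 10. [r5c5∈{5,8}] 8 has one home in row 5: r5c5, so r5c5=8.
Step 11. [r7c5∈{5,7}] 5 has one home in col 5: r7c5, so r7c5=5.
Step 12. [r9c4∈{7}] r9c4 has the single candidate 7. So r9c4=7.
Step 13. [r3c1∈{5}] r3c1 is down to just 5, so r3c1=5.
Step 14. [r5c1∈{2}] only 2 remains possible at r5c1. So r5c1=2.
Step 15. [r8c8∈{5,7}] in box 9, 7 fits only at r8c8 ⇒ r8c8=7.
Step 16. [r8c3∈{5}] only 5 remains possible at r8c3, so r8c3=5.
Step 17. [r3c5∈{6}] r3c5's peers cover all but 6. So r3c5=6.
Step 18. [r6c3∈{8}] r6c3's peers cover all but 8. So r6c3=8.
Step 19. [r6c4∈{5}] only 5 remains possible at r6c4 ⇒ r6c4=5.
Step 20. [r6c7∈{3}] r6c7's peers cover all but 3 ⇒ r6c7=3.
Step 21. [r1c7∈{6}] nothing but 6 survives at r1c7 ⇒ r1c7=6.
Step 22. [r2c5∈{7}] r2c5 has the single candidate 7 ⇒ r2c5=7.
Step 23. [r5c8∈{1}] r5c8 is down to just 1 ⇒ r5c8=1.
Step 24. [r2c4∈{1}] r2c4's peers cover all but 1 ⇒ r2c4=1.
Step 25. [r4c4∈{2}] r4c4 is down to just 2 ⇒ r4c4=2.
Step 26. [r1c1∈{1}] only 1 remains possible at r1c1 ⇒ r1c1=1.
Step 27. [r8c4∈{6}] r8c4 is down to just 6. So r8c4=6.
Step 28. [r9c1∈{3}] r9c1's peers cover all but 3 ⇒ r9c1=3.
Step 29. [r9c3∈{2}] r9c3's peers cover all but 2. So r9c3=2.
Step 30. [r5c9∈{7}] r5c9 is down to just 7 ⇒ r5c9=7.
Step 31. [r3c2∈{9}] r3c2 has the single candidate 9 ⇒ r3c2=9.
Step 32. [r4c5∈{9}] r4c5 is down to just 9 ⇒ r4c5=9.
Step 33. [r3c4∈{8}] r3c4 is down to just 8, so r3c4=8.
Step 34. [r9c7∈{9}] r9c7 has the single candidate 9 ⇒ r9c7=9.
Step 35. [r3c6∈{3}] r3c6's peers cover all but 3, so r3c6=3.
Step 36. [r2c2∈{2}] nothing but 2 survives at r2c2, so r2c2=2.
Step 37. [r1c8∈{8}] only 8 remains possible at r1c8, so r1c8=8.
Step 38. [r4c1∈{4}] r4c1's peers cover all but 4. So r4c1=4.
Step 39. [r5c2∈{5}] only 5 remains possible at r5c2 ⇒ r5c2=5.
Step 40. [r7c3∈{7}] r7c3 is down to just 7 ⇒ r7c3=7.
Step 41. [r9c8∈{5}] nothing but 5 survives at r9c8 ⇒ r9c8=5.

Answer: 1 7 3 4 2 5 6 8 9 / 8 2 6 1 7 9 5 3 4 / 5 9 4 8 6 3 7 2 1 / 4 3 1 2 9 7 8 6 5 / 2 5 9 3 8 6 4 1 7 / 7 6 8 5 4 1 3 9 2 / 6 8 7 9 5 2 1 4 3 / 9 1 5 6 3 4 2 7 8 / 3 4 2 7 1 8 9 5 6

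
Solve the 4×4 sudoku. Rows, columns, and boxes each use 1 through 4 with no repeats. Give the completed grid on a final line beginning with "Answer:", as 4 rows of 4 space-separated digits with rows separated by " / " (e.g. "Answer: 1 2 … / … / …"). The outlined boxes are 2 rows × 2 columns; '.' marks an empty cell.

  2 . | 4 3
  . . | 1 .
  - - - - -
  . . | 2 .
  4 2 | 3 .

Step 1. [r3c1∈{1,3}] across col 1, 1 lands solely at r3c1, so r3c1=1.
Step 2. [r2c1∈{3}] r2c1 is down to just 3, so r2c1=3.
Step 3. [r3c4∈{4}] nothing but 4 survives at r3c4, so r3c4=4.
Step 4. [r2c2∈{4}] only 4 remains possible at r2c2. So r2c2=4.
Step 5. [r3c2∈{3}] only 3 remains possible at r3c2, so r3c2=3.
Step 6. [r2c4∈{2}] only 2 remains possible at r2c4. So r2c4=2.
Step 7. [r1c2∈{1}] nothing but 1 survives at r1c2, so r1c2=1.
Step 8. [r4c4∈{1}] r4c4 is down to just 1. So r4c4=1.

Answer: 2 1 4 3 / 3 4 1 2 / 1 3 2 4 / 4 2 3 1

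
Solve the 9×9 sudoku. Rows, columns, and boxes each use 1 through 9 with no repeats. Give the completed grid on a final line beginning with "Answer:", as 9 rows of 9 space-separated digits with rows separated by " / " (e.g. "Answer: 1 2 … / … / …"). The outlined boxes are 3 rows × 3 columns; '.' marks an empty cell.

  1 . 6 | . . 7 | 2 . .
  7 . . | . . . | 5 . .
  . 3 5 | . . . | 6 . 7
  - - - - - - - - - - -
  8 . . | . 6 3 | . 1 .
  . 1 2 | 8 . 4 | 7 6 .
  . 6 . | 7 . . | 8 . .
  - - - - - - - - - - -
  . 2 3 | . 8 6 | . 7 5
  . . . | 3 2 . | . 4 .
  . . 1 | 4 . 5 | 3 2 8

Step 1. [r2c9∈{1,3,4,9}] 1 has one home in box 3: r2c9 ⇒ r2c9=1.
Step 2. [r1c9∈{3,4,9}] across box 3, 4 lands solely at r1c9. So r1c9=4.
Step 3. [r3c1∈{2,4,9}] in col 1, 2 fits only at r3c1, so r3c1=2.
Step 4. [r6c8∈{3,5,9}] col 8 places 5 nowhere but r6c8. So r6c8=5.
Step 5. [r4c7∈{4,9}] across col 7, 4 lands solely at r4c7 ⇒ r4c7=4.
Step 6. [r2c2∈{4,8,9}] across col 2, 4 lands solely at r2c2, so r2c2=4.
Step 7. [r7c1∈{4,9}] across row 7, 4 lands solely at r7c1. So r7c1=4.
Step 8. [r8c9∈{6,9}] r8c9 is the only open cell in col 9 admitting 6, so r8c9=6.
Step 9. [r3c5∈{1,4,9}] row 3 places 4 nowhere but r3c5. So r3c5=4.
Step 10. [r6c5∈{1,9}] across col 5, 1 lands solely at r6c5 ⇒ r6c5=1.
Step 11. [r2c4∈{2,6,9}] r2c4 is the only open cell in row 2 admitting 6, so r2c4=6.
Step 12. [r4c4∈{2,5,9}] across col 4, 2 lands solely at r4c4. So r4c4=2.
Step 13. [r6c6∈{9}] only 9 remains possible at r6c6, so r6c6=9.
Step 14. [r4c2∈{5,7,9}] in row 4, 5 fits only at r4c2 ⇒ r4c2=5.
Step 15. [r8c6∈{1}] nothing but 1 survives at r8c6 ⇒ r8c6=1.
Step 16. [r8c7∈{9}] nothing but 9 survives at r8c7 ⇒ r8c7=9.
Step 17. [r7c4∈{9}] r7c4 has the single candidate 9, so r7c4=9.
Step 18. [r3c8∈{8,9}] row 3 places 9 nowhere but r3c8, so r3c8=9.
Step 19. [r4c3∈{7,9}] r4c3 is the only open cell in row 4 admitting 7. So r4c3=7.
Step 20. [r2c3∈{8,9}] col 3 places 9 nowhere but r2c3 ⇒ r2c3=9.
Step 21. [r5c1∈{3,9}] box 4 places 9 nowhere but r5c1 ⇒ r5c1=9.
Step 22. [r1c5∈{3,5,9}] across row 1, 9 lands solely at r1c5, so r1c5=9.
Step 23. [r1c8∈{3,8}] across row 1, 3 lands solely at r1c8. So r1c8=3.
Step 24. [r8c2∈{7,8}] r8c2 is the only open cell in row 8 admitting 7. So r8c2=7.
Step 25. [r2c6∈{2,8}] 2 has one home in row 2: r2c6. So r2c6=2.
Step 26. [r6c9∈{2,3}] in row 6, 2 fits only at r6c9 ⇒ r6c9=2.
Step 27. [r1c2∈{8}] only 8 remains possible at r1c2. So r1c2=8.
Step 28. [r9c1∈{6}] r9c1 is down to just 6, so r9c1=6.
Step 29. [r6c3∈{4}] nothing but 4 survives at r6c3. So r6c3=4.
Step 30. [r4c9∈{9}] r4c9 has the single candidate 9, so r4c9=9.
Step 31. [r9c2∈{9}] r9c2 is down to just 9. So r9c2=9.
Step 32. [r8c1∈{5}] r8c1's peers cover all but 5. So r8c1=5.
Step 33. [r8c3∈{8}] r8c3's peers cover all but 8, so r8c3=8.
Step 34. [r9c5∈{7}] r9c5's peers cover all but 7. So r9c5=7.
Step 35. [r3c4∈{1}] nothing but 1 survives at r3c4. So r3c4=1.
Step 36. [r2c5∈{3}] only 3 remains possible at r2c5 ⇒ r2c5=3.
Step 37. [r3c6∈{8}] nothing but 8 survives at r3c6 ⇒ r3c6=8.
Step 38. [r5c5∈{5}] r5c5's peers cover all but 5 ⇒ r5c5=5.
Step 39. [r7c7∈{1}] only 1 remains possible at r7c7, so r7c7=1.
Step 40. [r5c9∈{3}] only 3 remains possible at r5c9, so r5c9=3.
Step 41. [r1c4∈{5}] r1c4's peers cover all but 5, so r1c4=5.
Step 42. [r6c1∈{3}] r6c1's peers cover all but 3 ⇒ r6c1=3.
Step 43. [r2c8∈{8}] r2c8's peers cover all but 8, so r2c8=8.

Answer: 1 8 6 5 9 7 2 3 4 / 7 4 9 6 3 2 5 8 1 / 2 3 5 1 4 8 6 9 7 / 8 5 7 2 6 3 4 1 9 / 9 1 2 8 5 4 7 6 3 / 3 6 4 7 1 9 8 5 2 / 4 2 3 9 8 6 1 7 5 / 5 7 8 3 2 1 9 4 6 / 6 9 1 4 7 5 3 2 8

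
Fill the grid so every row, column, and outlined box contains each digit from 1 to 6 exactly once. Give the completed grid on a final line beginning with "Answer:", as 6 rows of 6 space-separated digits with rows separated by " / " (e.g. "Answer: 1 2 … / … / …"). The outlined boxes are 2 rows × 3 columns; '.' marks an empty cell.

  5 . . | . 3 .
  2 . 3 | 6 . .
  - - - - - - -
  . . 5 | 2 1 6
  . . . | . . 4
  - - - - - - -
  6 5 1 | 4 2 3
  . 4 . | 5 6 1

Step 1. [r4c2∈{1,2,3,6}] col 2 places 2 nowhere but r4c2, so r4c2=2.
Step 2. [r3c2∈{3}] r3c2 has the single candidate 3. So r3c2=3.
Step 3. [r1c2∈{1,6}] 6 has one home in col 2: r1c2. So r1c2=6.
Step 4. [r2c5∈{4,5}] 4 has one home in row 2: r2c5, so r2c5=4.
Step 5. [r1c6∈{2}] r1c6 is down to just 2 ⇒ r1c6=2.
Step 6. [r4c4∈{3}] nothing but 3 survives at r4c4. So r4c4=3.
Step 7. [r1c3∈{4}] r1c3's peers cover all but 4 ⇒ r1c3=4.
Step 8. [r1c4∈{1}] nothing but 1 survives at r1c4 ⇒ r1c4=1.
Step 9. [r4c1∈{1}] r4c1 is down to just 1, so r4c1=1.
Step 10. [r4c3∈{6}] only 6 remains possible at r4c3 ⇒ r4c3=6.
Step 11. [r6c1∈{3}] only 3 remains possible at r6c1. So r6c1=3.
Step 12. [r2c6∈{5}] only 5 remains possible at r2c6 ⇒ r2c6=5.
Step 13. [r2c2∈{1}] r2c2's peers cover all but 1, so r2c2=1.
Step 14. [r6c3∈{2}] only 2 remains possible at r6c3, so r6c3=2.
Step 15. [r3c1∈{4}] r3c1 has the single candidate 4, so r3c1=4.
Step 16. [r4c5∈{5}] nothing but 5 survives at r4c5, so r4c5=5.

Answer: 5 6 4 1 3 2 / 2 1 3 6 4 5 / 4 3 5 2 1 6 / 1 2 6 3 5 4 / 6 5 1 4 2 3 / 3 4 2 5 6 1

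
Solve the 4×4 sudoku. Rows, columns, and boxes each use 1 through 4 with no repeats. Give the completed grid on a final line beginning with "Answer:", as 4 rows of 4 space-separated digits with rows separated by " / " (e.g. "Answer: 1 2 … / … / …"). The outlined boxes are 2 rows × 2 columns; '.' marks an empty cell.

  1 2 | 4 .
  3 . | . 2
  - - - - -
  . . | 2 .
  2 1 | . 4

Step 1. [r3c2∈{3,4}] col 2 places 3 nowhere but r3c2 ⇒ r3c2=3.
Step 2. [r2c3∈{1}] r2c3 is down to just 1 ⇒ r2c3=1.
Step 3. [r3c1∈{4}] nothing but 4 survives at r3c1 ⇒ r3c1=4.
Step 4. [r1c4∈{3}] nothing but 3 survives at r1c4, so r1c4=3.
Step 5. [r2c2∈{4}] only 4 remains possible at r2c2. So r2c2=4.
Step 6. [r4c3∈{3}] nothing but 3 survives at r4c3. So r4c3=3.
Step 7. [r3c4∈{1}] nothing but 1 survives at r3c4 ⇒ r3c4=1.

Answer: 1 2 4 3 / 3 4 1 2 / 4 3 2 1 / 2 1 3 4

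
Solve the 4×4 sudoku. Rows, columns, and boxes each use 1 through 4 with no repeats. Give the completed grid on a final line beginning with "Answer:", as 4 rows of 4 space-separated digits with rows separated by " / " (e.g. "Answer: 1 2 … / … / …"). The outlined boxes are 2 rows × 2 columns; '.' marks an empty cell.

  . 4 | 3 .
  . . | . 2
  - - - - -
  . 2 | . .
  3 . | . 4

Step 1. [r3c3∈{1}] only 1 remains possible at r3c3. So r3c3=1.
Step 2. [r2c1∈{1}] r2c1 is down to just 1 ⇒ r2c1=1.
Step 3. [r1c4∈{1}] only 1 remains possible at r1c4, so r1c4=1.
Step 4. [r2c2∈{3}] r2c2 is down to just 3, so r2c2=3.
Step 5. [r4c2∈{1}] r4c2 is down to just 1. So r4c2=1.
Step 6. [r4c3∈{2}] r4c3 is down to just 2. So r4c3=2.
Step 7. [r1c1∈{2}] r1c1 is down to just 2. So r1c1=2.
Step 8. [r3c1∈{4}] nothing but 4 survives at r3c1 ⇒ r3c1=4.
Step 9. [r3c4∈{3}] r3c4 has the single candidate 3. So r3c4=3.
Step 10. [r2c3∈{4}] r2c3 has the single candidate 4. So r2c3=4.

Answer: 2 4 3 1 / 1 3 4 2 / 4 2 1 3 / 3 1 2 4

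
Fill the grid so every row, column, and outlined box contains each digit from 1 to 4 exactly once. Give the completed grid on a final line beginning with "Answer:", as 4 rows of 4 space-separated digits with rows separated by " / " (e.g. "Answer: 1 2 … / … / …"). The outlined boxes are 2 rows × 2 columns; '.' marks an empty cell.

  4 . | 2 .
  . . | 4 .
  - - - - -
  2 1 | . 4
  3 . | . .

Step 1. [r1c4∈{1,3}] in row 1, 1 fits only at r1c4, so r1c4=1.
Step 2. [r2c4∈{3}] r2c4 is down to just 3, so r2c4=3.
Step 3. [r2c1∈{1}] r2c1's peers cover all but 1 ⇒ r2c1=1.
Step 4. [r4c3∈{1}] only 1 remains possible at r4c3, so r4c3=1.
Step 5. [r3c3∈{3}] r3c3's peers cover all but 3. So r3c3=3.
Step 6. [r4c2∈{4}] r4c2's peers cover all but 4, so r4c2=4.
Step 7. [r1c2∈{3}] r1c2 is down to just 3. So r1c2=3.
Step 8. [r2c2∈{2}] r2c2's peers cover all but 2, so r2c2=2.
Step 9. [r4c4∈{2}] r4c4 is down to just 2, so r4c4=2.

Answer: 4 3 2 1 / 1 2 4 3 / 2 1 3 4 / 3 4 1 2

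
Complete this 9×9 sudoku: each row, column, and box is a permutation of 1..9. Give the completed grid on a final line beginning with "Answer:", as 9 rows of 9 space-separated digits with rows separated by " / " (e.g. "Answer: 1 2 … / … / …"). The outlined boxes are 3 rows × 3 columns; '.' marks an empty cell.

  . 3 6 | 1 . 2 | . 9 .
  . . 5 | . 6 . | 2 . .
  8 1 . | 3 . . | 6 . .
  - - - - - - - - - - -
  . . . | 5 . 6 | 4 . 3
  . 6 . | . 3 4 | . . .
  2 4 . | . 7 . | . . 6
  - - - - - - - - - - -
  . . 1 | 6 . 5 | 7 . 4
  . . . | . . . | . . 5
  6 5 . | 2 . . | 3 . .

Step 1. [r3c9∈{7}] r3c9's peers cover all but 7, so r3c9=7.
Step 2. [r3c6∈{9}] only 9 remains possible at r3c6, so r3c6=9.
Step 3. [r1c9∈{8}] r1c9 is down to just 8. So r1c9=8.
Step 4. [r1c1∈{4,7}] in row 1, 7 fits only at r1c1. So r1c1=7.
Step 5. [r8c6∈{1,3,7,8}] across col 6, 3 lands solely at r8c6. So r8c6=3.
Step 6. [r1c5∈{4,5}] 4 has one home in row 1: r1c5. So r1c5=4.
Step 7. [r9c3∈{4,7,8,9}] in row 9, 4 fits only at r9c3. So r9c3=4.
Step 8. [r8c1∈{9}] r8c1 has the single candidate 9. So r8c1=9.
Step 9. [r5c9∈{1,2,9}] col 9 places 2 nowhere but r5c9. So r5c9=2.
Step 10. [r9c6∈{1,7,8}] across row 9, 7 lands solely at r9c6, so r9c6=7.
Step 11. [r6c6∈{1,8}] 1 has one home in col 6: r6c6, so r6c6=1.
Step 12. [r7c5∈{8,9}] 9 has one home in row 7: r7c5. So r7c5=9.
Step 13. [r1c7∈{5}] r1c7's peers cover all but 5 ⇒ r1c7=5.
Step 14. [r8c8∈{1,2,6,8}] across row 8, 6 lands solely at r8c8, so r8c8=6.
Step 15. [r6c8∈{5,8}] across row 6, 5 lands solely at r6c8 ⇒ r6c8=5.
Step 16. [r6c3∈{3,8,9}] row 6 places 3 nowhere but r6c3 ⇒ r6c3=3.
Step 17. [r2c9∈{1}] r2c9 is down to just 1, so r2c9=1.
Step 18. [r7c8∈{2,8}] in col 8, 2 fits only at r7c8. So r7c8=2.
Step 19. [r7c2∈{8}] only 8 remains possible at r7c2, so r7c2=8.
Step 20. [r8c2∈{2,7}] in col 2, 2 fits only at r8c2 ⇒ r8c2=2.
Step 21. [r4c2∈{7,9}] r4c2 is the only open cell in col 2 admitting 7, so r4c2=7.
Step 22. [r4c3∈{8,9}] row 4 places 9 nowhere but r4c3 ⇒ r4c3=9.
Step 23. [r5c3∈{8}] r5c3 is down to just 8 ⇒ r5c3=8.
Step 24. [r4c1∈{1}] only 1 remains possible at r4c1. So r4c1=1.
Step 25. [r4c8∈{8}] only 8 remains possible at r4c8, so r4c8=8.
Step 26. [r6c4∈{8,9}] 8 has one home in row 6: r6c4. So r6c4=8.
Step 27. [r9c8∈{1}] r9c8 is down to just 1 ⇒ r9c8=1.
Step 28. [r3c8∈{4}] nothing but 4 survives at r3c8. So r3c8=4.
Step 29. [r6c7∈{9}] r6c7 has the single candidate 9 ⇒ r6c7=9.
Step 30. [r9c5∈{8}] r9c5's peers cover all but 8, so r9c5=8.
Step 31. [r2c6∈{8}] r2c6 has the single candidate 8, so r2c6=8.
Step 32. [r4c5∈{2}] only 2 remains possible at r4c5 ⇒ r4c5=2.
Step 33. [r7c1∈{3}] r7c1 has the single candidate 3, so r7c1=3.
Step 34. [r8c7∈{8}] r8c7's peers cover all but 8 ⇒ r8c7=8.
Step 35. [r5c1∈{5}] r5c1's peers cover all but 5, so r5c1=5.
Step 36. [r5c7∈{1}] r5c7 has the single candidate 1 ⇒ r5c7=1.
Step 37. [r8c4∈{4}] nothing but 4 survives at r8c4 ⇒ r8c4=4.
Step 38. [r3c5∈{5}] r3c5 is down to just 5 ⇒ r3c5=5.
Step 39. [r8c3∈{7}] r8c3 has the single candidate 7. So r8c3=7.
Step 40. [r2c2∈{9}] r2c2 is down to just 9 ⇒ r2c2=9.
Step 41. [r2c8∈{3}] only 3 remains possible at r2c8, so r2c8=3.
Step 42. [r5c8∈{7}] r5c8 has the single candidate 7. So r5c8=7.
Step 43. [r5c4∈{9}] only 9 remains possible at r5c4, so r5c4=9.
Step 44. [r8c5∈{1}] r8c5's peers cover all but 1 ⇒ r8c5=1.
Step 45. [r2c1∈{4}] r2c1 has the single candidate 4 ⇒ r2c1=4.
Step 46. [r9c9∈{9}] r9c9 has the single candidate 9. So r9c9=9.
Step 47. [r3c3∈{2}] r3c3 is down to just 2, so r3c3=2.
Step 48. [r2c4∈{7}] r2c4 is down to just 7. So r2c4=7.

Answer: 7 3 6 1 4 2 5 9 8 / 4 9 5 7 6 8 2 3 1 / 8 1 2 3 5 9 6 4 7 / 1 7 9 5 2 6 4 8 3 / 5 6 8 9 3 4 1 7 2 / 2 4 3 8 7 1 9 5 6 / 3 8 1 6 9 5 7 2 4 / 9 2 7 4 1 3 8 6 5 / 6 5 4 2 8 7 3 1 9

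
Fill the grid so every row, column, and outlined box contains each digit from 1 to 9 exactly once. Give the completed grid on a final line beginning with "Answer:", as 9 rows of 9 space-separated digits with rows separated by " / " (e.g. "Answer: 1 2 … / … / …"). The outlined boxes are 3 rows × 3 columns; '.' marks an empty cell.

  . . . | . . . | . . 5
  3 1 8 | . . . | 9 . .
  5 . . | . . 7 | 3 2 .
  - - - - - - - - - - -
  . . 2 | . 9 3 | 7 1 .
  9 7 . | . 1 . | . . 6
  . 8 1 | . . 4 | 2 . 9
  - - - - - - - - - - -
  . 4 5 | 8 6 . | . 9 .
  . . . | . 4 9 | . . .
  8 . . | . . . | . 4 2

Step 1. [r7c7∈{1}] nothing but 1 survives at r7c7. So r7c7=1.
Step 2. [r5c6∈{2,5,8}] in box 5, 8 fits only at r5c6, so r5c6=8.
Step 3. [r6c1∈{6}] r6c1's peers cover all but 6, so r6c1=6.
Step 4. [r7c6∈{2}] r7c6's peers cover all but 2 ⇒ r7c6=2.
Step 5. [r7c1∈{7}] r7c1 is down to just 7, so r7c1=7.
Step 6. [r5c3∈{3,4}] in box 4, 3 fits only at r5c3 ⇒ r5c3=3.
Step 7. [r8c3∈{6}] r8c3's peers cover all but 6. So r8c3=6.
Step 8. [r5c8∈{5}] r5c8's peers cover all but 5, so r5c8=5.
Step 9. [r4c4∈{5,6}] 6 has one home in row 4: r4c4. So r4c4=6.
Step 10. [r4c9∈{4,8}] 8 has one home in row 4: r4c9, so r4c9=8.
Step 11. [r1c3∈{4,7,9}] col 3 places 7 nowhere but r1c3, so r1c3=7.
Step 12. [r3c3∈{4,9}] col 3 places 4 nowhere but r3c3, so r3c3=4.
Step 13. [r1c1∈{2}] r1c1's peers cover all but 2, so r1c1=2.
Step 14. [r2c9∈{4,7}] col 9 places 4 nowhere but r2c9, so r2c9=4.
Step 15. [r8c9∈{3,7}] 7 has one home in col 9: r8c9 ⇒ r8c9=7.
Step 16. [r1c4∈{1,3,4,9}] across row 1, 4 lands solely at r1c4 ⇒ r1c4=4.
Step 17. [r1c6∈{1,6}] 1 has one home in row 1: r1c6 ⇒ r1c6=1.
Step 18. [r9c6∈{5}] r9c6 has the single candidate 5. So r9c6=5.
Step 19. [r9c4∈{1,3,7}] 1 has one home in row 9: r9c4. So r9c4=1.
Step 20. [r8c4∈{3}] r8c4's peers cover all but 3 ⇒ r8c4=3.
Step 21. [r1c2∈{6,9}] in row 1, 9 fits only at r1c2. So r1c2=9.
Step 22. [r2c5∈{2,5}] r2c5 is the only open cell in col 5 admitting 2. So r2c5=2.
Step 23. [r6c5∈{5,7}] 5 has one home in col 5: r6c5. So r6c5=5.
Step 24. [r8c8∈{8}] nothing but 8 survives at r8c8 ⇒ r8c8=8.
Step 25. [r1c8∈{6}] only 6 remains possible at r1c8, so r1c8=6.
Step 26. [r3c5∈{8}] only 8 remains possible at r3c5. So r3c5=8.
Step 27. [r9c5∈{7}] nothing but 7 survives at r9c5, so r9c5=7.
Step 28. [r9c2∈{3}] r9c2's peers cover all but 3. So r9c2=3.
Step 29. [r2c4∈{5}] nothing but 5 survives at r2c4, so r2c4=5.
Step 30. [r4c2∈{5}] r4c2 is down to just 5. So r4c2=5.
Step 31. [r5c4∈{2}] r5c4's peers cover all but 2, so r5c4=2.
Step 32. [r1c5∈{3}] r1c5 has the single candidate 3. So r1c5=3.
Step 33. [r1c7∈{8}] r1c7 is down to just 8. So r1c7=8.
Step 34. [r6c8∈{3}] r6c8 is down to just 3. So r6c8=3.
Step 35. [r5c7∈{4}] only 4 remains possible at r5c7, so r5c7=4.
Step 36. [r3c9∈{1}] nothing but 1 survives at r3c9 ⇒ r3c9=1.
Step 37. [r6c4∈{7}] r6c4 is down to just 7 ⇒ r6c4=7.
Step 38. [r8c1∈{1}] r8c1 has the single candidate 1, so r8c1=1.
Step 39. [r9c7∈{6}] nothing but 6 survives at r9c7 ⇒ r9c7=6.
Step 40. [r4c1∈{4}] r4c1 is down to just 4. So r4c1=4.
Step 41. [r8c7∈{5}] r8c7's peers cover all but 5. So r8c7=5.
Step 42. [r3c2∈{6}] nothing but 6 survives at r3c2 ⇒ r3c2=6.
Step 43. [r7c9∈{3}] r7c9 has the single candidate 3, so r7c9=3.
Step 44. [r2c8∈{7}] nothing but 7 survives at r2c8, so r2c8=7.
Step 45. [r9c3∈{9}] r9c3 is down to just 9. So r9c3=9.
Step 46. [r2c6∈{6}] r2c6 has the single candidate 6 ⇒ r2c6=6.
Step 47. [r3c4∈{9}] nothing but 9 survives at r3c4 ⇒ r3c4=9.
Step 48. [r8c2∈{2}] r8c2 has the single candidate 2 ⇒ r8c2=2.

Answer: 2 9 7 4 3 1 8 6 5 / 3 1 8 5 2 6 9 7 4 / 5 6 4 9 8 7 3 2 1 / 4 5 2 6 9 3 7 1 8 / 9 7 3 2 1 8 4 5 6 / 6 8 1 7 5 4 2 3 9 / 7 4 5 8 6 2 1 9 3 / 1 2 6 3 4 9 5 8 7 / 8 3 9 1 7 5 6 4 2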